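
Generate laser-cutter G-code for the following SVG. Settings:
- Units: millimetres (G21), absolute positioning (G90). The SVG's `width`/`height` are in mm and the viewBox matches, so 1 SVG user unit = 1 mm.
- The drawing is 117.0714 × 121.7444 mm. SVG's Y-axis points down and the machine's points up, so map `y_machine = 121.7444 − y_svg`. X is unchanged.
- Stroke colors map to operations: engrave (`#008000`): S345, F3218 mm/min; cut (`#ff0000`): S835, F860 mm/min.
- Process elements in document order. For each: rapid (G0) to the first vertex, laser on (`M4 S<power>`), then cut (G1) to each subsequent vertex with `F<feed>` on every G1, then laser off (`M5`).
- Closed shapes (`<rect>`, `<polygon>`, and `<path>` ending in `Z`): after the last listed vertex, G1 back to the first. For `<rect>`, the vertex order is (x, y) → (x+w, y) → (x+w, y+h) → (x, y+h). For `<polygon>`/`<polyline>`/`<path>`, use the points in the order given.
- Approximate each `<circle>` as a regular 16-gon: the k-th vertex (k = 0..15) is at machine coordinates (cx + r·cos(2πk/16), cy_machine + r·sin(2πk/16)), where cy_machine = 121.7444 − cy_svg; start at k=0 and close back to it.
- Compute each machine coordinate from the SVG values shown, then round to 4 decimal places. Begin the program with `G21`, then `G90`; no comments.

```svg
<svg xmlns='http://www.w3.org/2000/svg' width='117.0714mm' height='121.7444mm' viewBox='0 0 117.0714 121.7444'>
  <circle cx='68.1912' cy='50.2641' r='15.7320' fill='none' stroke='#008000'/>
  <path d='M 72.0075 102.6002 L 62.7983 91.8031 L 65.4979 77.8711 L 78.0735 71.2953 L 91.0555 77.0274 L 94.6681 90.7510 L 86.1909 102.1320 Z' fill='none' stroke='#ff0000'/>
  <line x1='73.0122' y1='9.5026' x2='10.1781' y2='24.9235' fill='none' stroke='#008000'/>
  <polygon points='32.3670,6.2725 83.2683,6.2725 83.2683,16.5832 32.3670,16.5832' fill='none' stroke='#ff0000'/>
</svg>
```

viewBox `0 0 117.0714 121.7444` with mm width/height → 1 unit = 1 mm. Flip: y_m = 121.7444 − y_svg.

**Shape 1** — `<circle>` circle, stroke `#008000` → engrave (S345, F3218). Machine vertices: (83.9232,71.4803) → (82.7257,77.5007) → (79.3154,82.6045) → (74.2116,86.0148) → (68.1912,87.2123) → (62.1708,86.0148) → (57.0670,82.6045) → (53.6567,77.5007) → (52.4592,71.4803) → (53.6567,65.4599) → (57.0670,60.3561) → (62.1708,56.9458) → (68.1912,55.7483) → (74.2116,56.9458) → (79.3154,60.3561) → (82.7257,65.4599) → (83.9232,71.4803). Closed: final G1 returns to the first vertex.

**Shape 2** — `<path>` regular polygon, stroke `#ff0000` → cut (S835, F860). Machine vertices: (72.0075,19.1442) → (62.7983,29.9413) → (65.4979,43.8733) → (78.0735,50.4491) → (91.0555,44.7170) → (94.6681,30.9934) → (86.1909,19.6124) → (72.0075,19.1442). Closed: final G1 returns to the first vertex.

**Shape 3** — `<line>` line segment, stroke `#008000` → engrave (S345, F3218). Machine vertices: (73.0122,112.2418) → (10.1781,96.8209). Open path.

**Shape 4** — `<polygon>` rectangle, stroke `#ff0000` → cut (S835, F860). Machine vertices: (32.3670,115.4719) → (83.2683,115.4719) → (83.2683,105.1612) → (32.3670,105.1612) → (32.3670,115.4719). Closed: final G1 returns to the first vertex.

G21
G90
G0 X83.9232 Y71.4803
M4 S345
G1 X82.7257 Y77.5007 F3218
G1 X79.3154 Y82.6045 F3218
G1 X74.2116 Y86.0148 F3218
G1 X68.1912 Y87.2123 F3218
G1 X62.1708 Y86.0148 F3218
G1 X57.0670 Y82.6045 F3218
G1 X53.6567 Y77.5007 F3218
G1 X52.4592 Y71.4803 F3218
G1 X53.6567 Y65.4599 F3218
G1 X57.0670 Y60.3561 F3218
G1 X62.1708 Y56.9458 F3218
G1 X68.1912 Y55.7483 F3218
G1 X74.2116 Y56.9458 F3218
G1 X79.3154 Y60.3561 F3218
G1 X82.7257 Y65.4599 F3218
G1 X83.9232 Y71.4803 F3218
M5
G0 X72.0075 Y19.1442
M4 S835
G1 X62.7983 Y29.9413 F860
G1 X65.4979 Y43.8733 F860
G1 X78.0735 Y50.4491 F860
G1 X91.0555 Y44.7170 F860
G1 X94.6681 Y30.9934 F860
G1 X86.1909 Y19.6124 F860
G1 X72.0075 Y19.1442 F860
M5
G0 X73.0122 Y112.2418
M4 S345
G1 X10.1781 Y96.8209 F3218
M5
G0 X32.3670 Y115.4719
M4 S835
G1 X83.2683 Y115.4719 F860
G1 X83.2683 Y105.1612 F860
G1 X32.3670 Y105.1612 F860
G1 X32.3670 Y115.4719 F860
M5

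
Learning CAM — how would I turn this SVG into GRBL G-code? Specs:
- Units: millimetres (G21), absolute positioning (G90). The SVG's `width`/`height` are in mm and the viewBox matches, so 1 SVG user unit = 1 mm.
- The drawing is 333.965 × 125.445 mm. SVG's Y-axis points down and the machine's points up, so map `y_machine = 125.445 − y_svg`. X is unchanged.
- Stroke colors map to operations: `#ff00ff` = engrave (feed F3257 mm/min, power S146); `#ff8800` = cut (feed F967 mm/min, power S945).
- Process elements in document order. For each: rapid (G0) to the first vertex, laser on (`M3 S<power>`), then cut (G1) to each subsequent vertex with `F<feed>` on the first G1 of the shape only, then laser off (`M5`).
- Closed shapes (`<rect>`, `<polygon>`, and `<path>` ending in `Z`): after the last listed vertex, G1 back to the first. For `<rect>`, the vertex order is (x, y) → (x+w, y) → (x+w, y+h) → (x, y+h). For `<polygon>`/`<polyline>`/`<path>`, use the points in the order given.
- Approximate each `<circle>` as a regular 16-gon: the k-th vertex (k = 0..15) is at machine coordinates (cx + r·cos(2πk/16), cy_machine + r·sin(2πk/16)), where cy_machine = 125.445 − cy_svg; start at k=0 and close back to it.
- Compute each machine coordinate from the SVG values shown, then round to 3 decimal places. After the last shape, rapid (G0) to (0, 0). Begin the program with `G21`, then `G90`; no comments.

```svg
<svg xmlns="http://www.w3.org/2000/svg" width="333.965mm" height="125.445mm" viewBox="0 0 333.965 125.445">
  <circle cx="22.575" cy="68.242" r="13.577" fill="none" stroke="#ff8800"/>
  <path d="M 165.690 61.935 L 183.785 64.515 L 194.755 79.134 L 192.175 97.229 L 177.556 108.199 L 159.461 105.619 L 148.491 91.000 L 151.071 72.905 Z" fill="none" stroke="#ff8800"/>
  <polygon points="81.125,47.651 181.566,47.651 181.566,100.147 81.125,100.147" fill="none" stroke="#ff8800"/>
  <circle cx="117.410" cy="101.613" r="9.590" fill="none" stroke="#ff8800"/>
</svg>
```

viewBox `0 0 333.965 125.445` with mm width/height → 1 unit = 1 mm. Flip: y_m = 125.445 − y_svg.

**Shape 1** — `<circle>` circle, stroke `#ff8800` → cut (S945, F967). Machine vertices: (36.152,57.203) → (35.119,62.399) → (32.175,66.803) → (27.771,69.747) → (22.575,70.780) → (17.379,69.747) → (12.975,66.803) → (10.031,62.399) → (8.998,57.203) → (10.031,52.007) → (12.975,47.603) → (17.379,44.659) → (22.575,43.626) → (27.771,44.659) → (32.175,47.603) → (35.119,52.007) → (36.152,57.203). Closed: final G1 returns to the first vertex.

**Shape 2** — `<path>` regular polygon, stroke `#ff8800` → cut (S945, F967). Machine vertices: (165.690,63.510) → (183.785,60.930) → (194.755,46.311) → (192.175,28.216) → (177.556,17.246) → (159.461,19.826) → (148.491,34.445) → (151.071,52.540) → (165.690,63.510). Closed: final G1 returns to the first vertex.

**Shape 3** — `<polygon>` rectangle, stroke `#ff8800` → cut (S945, F967). Machine vertices: (81.125,77.794) → (181.566,77.794) → (181.566,25.298) → (81.125,25.298) → (81.125,77.794). Closed: final G1 returns to the first vertex.

**Shape 4** — `<circle>` circle, stroke `#ff8800` → cut (S945, F967). Machine vertices: (127.000,23.832) → (126.270,27.502) → (124.191,30.613) → (121.080,32.692) → (117.410,33.422) → (113.740,32.692) → (110.629,30.613) → (108.550,27.502) → (107.820,23.832) → (108.550,20.162) → (110.629,17.051) → (113.740,14.972) → (117.410,14.242) → (121.080,14.972) → (124.191,17.051) → (126.270,20.162) → (127.000,23.832). Closed: final G1 returns to the first vertex.

G21
G90
G0 X36.152 Y57.203
M3 S945
G1 X35.119 Y62.399 F967
G1 X32.175 Y66.803
G1 X27.771 Y69.747
G1 X22.575 Y70.780
G1 X17.379 Y69.747
G1 X12.975 Y66.803
G1 X10.031 Y62.399
G1 X8.998 Y57.203
G1 X10.031 Y52.007
G1 X12.975 Y47.603
G1 X17.379 Y44.659
G1 X22.575 Y43.626
G1 X27.771 Y44.659
G1 X32.175 Y47.603
G1 X35.119 Y52.007
G1 X36.152 Y57.203
M5
G0 X165.690 Y63.510
M3 S945
G1 X183.785 Y60.930 F967
G1 X194.755 Y46.311
G1 X192.175 Y28.216
G1 X177.556 Y17.246
G1 X159.461 Y19.826
G1 X148.491 Y34.445
G1 X151.071 Y52.540
G1 X165.690 Y63.510
M5
G0 X81.125 Y77.794
M3 S945
G1 X181.566 Y77.794 F967
G1 X181.566 Y25.298
G1 X81.125 Y25.298
G1 X81.125 Y77.794
M5
G0 X127.000 Y23.832
M3 S945
G1 X126.270 Y27.502 F967
G1 X124.191 Y30.613
G1 X121.080 Y32.692
G1 X117.410 Y33.422
G1 X113.740 Y32.692
G1 X110.629 Y30.613
G1 X108.550 Y27.502
G1 X107.820 Y23.832
G1 X108.550 Y20.162
G1 X110.629 Y17.051
G1 X113.740 Y14.972
G1 X117.410 Y14.242
G1 X121.080 Y14.972
G1 X124.191 Y17.051
G1 X126.270 Y20.162
G1 X127.000 Y23.832
M5
G0 X0.000 Y0.000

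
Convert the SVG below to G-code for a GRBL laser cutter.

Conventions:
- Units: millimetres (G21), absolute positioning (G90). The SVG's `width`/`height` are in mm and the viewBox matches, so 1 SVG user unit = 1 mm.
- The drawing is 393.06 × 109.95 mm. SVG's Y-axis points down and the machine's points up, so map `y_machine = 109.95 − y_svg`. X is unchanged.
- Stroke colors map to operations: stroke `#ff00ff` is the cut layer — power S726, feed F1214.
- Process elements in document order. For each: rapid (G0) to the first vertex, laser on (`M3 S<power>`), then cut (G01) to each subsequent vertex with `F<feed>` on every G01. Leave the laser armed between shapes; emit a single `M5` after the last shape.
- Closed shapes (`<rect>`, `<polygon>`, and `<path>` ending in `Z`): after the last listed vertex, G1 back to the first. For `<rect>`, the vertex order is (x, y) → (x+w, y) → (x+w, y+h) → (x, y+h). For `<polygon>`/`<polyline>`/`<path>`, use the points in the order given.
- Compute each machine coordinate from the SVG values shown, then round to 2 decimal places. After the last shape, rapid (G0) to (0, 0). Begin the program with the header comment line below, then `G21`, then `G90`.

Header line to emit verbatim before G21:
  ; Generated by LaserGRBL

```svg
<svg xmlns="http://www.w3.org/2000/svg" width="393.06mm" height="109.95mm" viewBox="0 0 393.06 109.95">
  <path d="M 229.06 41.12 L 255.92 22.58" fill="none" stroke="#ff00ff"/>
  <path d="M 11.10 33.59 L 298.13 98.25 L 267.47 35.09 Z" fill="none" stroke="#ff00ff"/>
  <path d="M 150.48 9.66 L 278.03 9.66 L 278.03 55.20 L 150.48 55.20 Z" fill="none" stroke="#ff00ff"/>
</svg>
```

Since the viewBox matches the mm dimensions, user units are millimetres directly. The only transform is the Y-flip y_m = 109.95 − y_svg.

Shape 1 is a line segment drawn with `<path>`. Its stroke #ff00ff means cut at S726, F1214. After flipping Y the toolpath is (229.06,68.83) → (255.92,87.37).

Shape 2 is a closed polygon drawn with `<path>`. Its stroke #ff00ff means cut at S726, F1214. After flipping Y the toolpath is (11.10,76.36) → (298.13,11.70) → (267.47,74.86) → (11.10,76.36), returning to the start.

Shape 3 is a rectangle drawn with `<path>`. Its stroke #ff00ff means cut at S726, F1214. After flipping Y the toolpath is (150.48,100.29) → (278.03,100.29) → (278.03,54.75) → (150.48,54.75) → (150.48,100.29), returning to the start.

; Generated by LaserGRBL
G21
G90
G0 X229.06 Y68.83
M3 S726
G01 X255.92 Y87.37 F1214
G0 X11.10 Y76.36
M3 S726
G01 X298.13 Y11.70 F1214
G01 X267.47 Y74.86 F1214
G01 X11.10 Y76.36 F1214
G0 X150.48 Y100.29
M3 S726
G01 X278.03 Y100.29 F1214
G01 X278.03 Y54.75 F1214
G01 X150.48 Y54.75 F1214
G01 X150.48 Y100.29 F1214
M5
G0 X0.00 Y0.00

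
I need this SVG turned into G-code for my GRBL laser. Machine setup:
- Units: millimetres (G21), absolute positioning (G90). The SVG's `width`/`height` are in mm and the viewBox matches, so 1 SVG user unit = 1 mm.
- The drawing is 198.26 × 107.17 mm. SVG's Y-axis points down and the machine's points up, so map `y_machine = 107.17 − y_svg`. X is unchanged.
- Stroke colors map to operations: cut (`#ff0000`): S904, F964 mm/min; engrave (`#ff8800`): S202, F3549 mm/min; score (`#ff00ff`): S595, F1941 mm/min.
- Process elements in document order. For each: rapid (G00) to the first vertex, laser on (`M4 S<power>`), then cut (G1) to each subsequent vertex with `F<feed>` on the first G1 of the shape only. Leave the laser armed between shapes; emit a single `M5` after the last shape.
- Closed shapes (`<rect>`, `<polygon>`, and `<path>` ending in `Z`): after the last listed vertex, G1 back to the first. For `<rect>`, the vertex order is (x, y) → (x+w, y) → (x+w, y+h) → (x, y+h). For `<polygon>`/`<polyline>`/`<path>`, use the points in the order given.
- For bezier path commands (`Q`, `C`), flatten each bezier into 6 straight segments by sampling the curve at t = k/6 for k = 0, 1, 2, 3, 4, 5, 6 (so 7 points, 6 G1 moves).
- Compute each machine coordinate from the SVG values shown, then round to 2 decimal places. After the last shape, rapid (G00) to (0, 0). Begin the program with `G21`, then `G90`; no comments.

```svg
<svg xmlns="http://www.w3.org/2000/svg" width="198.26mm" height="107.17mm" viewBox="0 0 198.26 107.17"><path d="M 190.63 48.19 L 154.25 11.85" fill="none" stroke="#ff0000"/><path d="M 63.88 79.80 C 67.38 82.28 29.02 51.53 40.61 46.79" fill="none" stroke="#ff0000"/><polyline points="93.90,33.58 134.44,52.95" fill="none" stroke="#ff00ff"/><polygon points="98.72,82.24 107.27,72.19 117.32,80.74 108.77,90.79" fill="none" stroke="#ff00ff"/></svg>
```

G21
G90
G00 X190.63 Y58.98
M4 S904
G1 X154.25 Y95.32 F964
G00 X63.88 Y27.37
M4 S904
G1 X62.57 Y28.62 F964
G1 X56.83 Y33.77
G1 X49.21 Y41.17
G1 X42.27 Y49.16
G1 X38.55 Y56.12
G1 X40.61 Y60.38
G00 X93.90 Y73.59
M4 S595
G1 X134.44 Y54.22 F1941
G00 X98.72 Y24.93
M4 S595
G1 X107.27 Y34.98 F1941
G1 X117.32 Y26.43
G1 X108.77 Y16.38
G1 X98.72 Y24.93
M5
G00 X0.00 Y0.00

1 u = 1 mm; y_m = 107.17 − y.

[1] `<path>` line segment, #ff0000→cut S904 F964: (190.63,58.98) → (154.25,95.32)

[2] `<path>` cubic bezier, #ff0000→cut S904 F964: (63.88,27.37) → (62.57,28.62) → (56.83,33.77) → (49.21,41.17) → (42.27,49.16) → (38.55,56.12) → (40.61,60.38)

[3] `<polyline>` line segment, #ff00ff→score S595 F1941: (93.90,73.59) → (134.44,54.22)

[4] `<polygon>` regular polygon, #ff00ff→score S595 F1941: (98.72,24.93) → (107.27,34.98) → (117.32,26.43) → (108.77,16.38) → (98.72,24.93) (closed)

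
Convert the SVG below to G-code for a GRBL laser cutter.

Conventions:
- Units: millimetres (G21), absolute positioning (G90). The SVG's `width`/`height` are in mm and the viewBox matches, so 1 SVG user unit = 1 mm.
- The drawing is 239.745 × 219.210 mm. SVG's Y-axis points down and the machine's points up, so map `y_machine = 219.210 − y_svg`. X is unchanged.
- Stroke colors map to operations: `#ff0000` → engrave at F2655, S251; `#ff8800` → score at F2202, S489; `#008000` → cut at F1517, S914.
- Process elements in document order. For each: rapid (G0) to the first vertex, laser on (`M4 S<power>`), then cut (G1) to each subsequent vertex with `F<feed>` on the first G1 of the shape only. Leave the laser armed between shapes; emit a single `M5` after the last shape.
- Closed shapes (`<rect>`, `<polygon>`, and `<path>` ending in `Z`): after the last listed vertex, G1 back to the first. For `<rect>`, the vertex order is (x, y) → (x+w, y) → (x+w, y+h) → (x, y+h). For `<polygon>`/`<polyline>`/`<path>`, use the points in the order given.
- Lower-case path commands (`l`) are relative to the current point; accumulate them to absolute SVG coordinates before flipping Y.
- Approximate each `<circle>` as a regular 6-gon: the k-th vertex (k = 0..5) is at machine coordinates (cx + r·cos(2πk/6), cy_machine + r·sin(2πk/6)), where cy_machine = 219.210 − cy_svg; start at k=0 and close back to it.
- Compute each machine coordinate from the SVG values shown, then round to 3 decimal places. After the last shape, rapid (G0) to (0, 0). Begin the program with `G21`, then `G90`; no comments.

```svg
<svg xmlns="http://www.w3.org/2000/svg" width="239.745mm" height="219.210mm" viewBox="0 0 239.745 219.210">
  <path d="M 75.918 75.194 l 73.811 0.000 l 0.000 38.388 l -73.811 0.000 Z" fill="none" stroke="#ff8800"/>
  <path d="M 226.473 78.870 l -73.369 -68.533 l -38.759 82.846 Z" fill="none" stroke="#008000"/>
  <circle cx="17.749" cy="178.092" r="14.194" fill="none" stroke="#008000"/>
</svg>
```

viewBox `0 0 239.745 219.210` with mm width/height → 1 unit = 1 mm. Flip: y_m = 219.210 − y_svg.

**Shape 1** — `<path>` rectangle, stroke `#ff8800` → score (S489, F2202). Machine vertices: (75.918,144.016) → (149.729,144.016) → (149.729,105.628) → (75.918,105.628) → (75.918,144.016). Closed: final G1 returns to the first vertex.

**Shape 2** — `<path>` closed polygon, stroke `#008000` → cut (S914, F1517). Machine vertices: (226.473,140.340) → (153.104,208.873) → (114.345,126.027) → (226.473,140.340). Closed: final G1 returns to the first vertex.

**Shape 3** — `<circle>` circle, stroke `#008000` → cut (S914, F1517). Machine vertices: (31.943,41.118) → (24.846,53.410) → (10.652,53.410) → (3.555,41.118) → (10.652,28.826) → (24.846,28.826) → (31.943,41.118). Closed: final G1 returns to the first vertex.

G21
G90
G0 X75.918 Y144.016
M4 S489
G1 X149.729 Y144.016 F2202
G1 X149.729 Y105.628
G1 X75.918 Y105.628
G1 X75.918 Y144.016
G0 X226.473 Y140.340
M4 S914
G1 X153.104 Y208.873 F1517
G1 X114.345 Y126.027
G1 X226.473 Y140.340
G0 X31.943 Y41.118
M4 S914
G1 X24.846 Y53.410 F1517
G1 X10.652 Y53.410
G1 X3.555 Y41.118
G1 X10.652 Y28.826
G1 X24.846 Y28.826
G1 X31.943 Y41.118
M5
G0 X0.000 Y0.000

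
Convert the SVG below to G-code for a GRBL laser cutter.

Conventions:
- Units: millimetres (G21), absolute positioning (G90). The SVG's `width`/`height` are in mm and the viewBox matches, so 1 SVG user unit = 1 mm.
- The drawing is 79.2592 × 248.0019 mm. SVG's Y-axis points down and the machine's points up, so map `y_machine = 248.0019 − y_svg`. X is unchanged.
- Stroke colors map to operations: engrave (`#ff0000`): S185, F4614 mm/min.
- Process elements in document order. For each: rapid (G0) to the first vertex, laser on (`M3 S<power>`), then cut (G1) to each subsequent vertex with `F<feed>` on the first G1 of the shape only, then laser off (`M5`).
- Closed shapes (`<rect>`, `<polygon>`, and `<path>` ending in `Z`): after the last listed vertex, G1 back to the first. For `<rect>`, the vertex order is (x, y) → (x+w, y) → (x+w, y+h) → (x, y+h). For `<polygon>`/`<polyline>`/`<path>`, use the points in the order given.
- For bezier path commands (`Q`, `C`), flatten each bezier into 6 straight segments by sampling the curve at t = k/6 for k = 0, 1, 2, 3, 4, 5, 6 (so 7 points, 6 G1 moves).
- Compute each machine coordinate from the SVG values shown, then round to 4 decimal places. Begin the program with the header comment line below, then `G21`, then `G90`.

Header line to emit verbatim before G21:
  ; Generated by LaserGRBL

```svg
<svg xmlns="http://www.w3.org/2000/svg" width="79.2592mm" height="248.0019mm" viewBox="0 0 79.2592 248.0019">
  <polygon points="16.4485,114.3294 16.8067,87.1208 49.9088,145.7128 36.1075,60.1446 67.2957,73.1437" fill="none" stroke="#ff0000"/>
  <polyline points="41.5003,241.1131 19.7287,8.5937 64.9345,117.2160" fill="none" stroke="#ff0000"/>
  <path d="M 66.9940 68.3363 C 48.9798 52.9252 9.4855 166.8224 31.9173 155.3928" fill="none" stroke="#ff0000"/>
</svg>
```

viewBox `0 0 79.2592 248.0019` with mm width/height → 1 unit = 1 mm. Flip: y_m = 248.0019 − y_svg.

**Shape 1** — `<polygon>` closed polygon, stroke `#ff0000` → engrave (S185, F4614). Machine vertices: (16.4485,133.6725) → (16.8067,160.8811) → (49.9088,102.2891) → (36.1075,187.8573) → (67.2957,174.8582) → (16.4485,133.6725). Closed: final G1 returns to the first vertex.

**Shape 2** — `<polyline>` open polyline, stroke `#ff0000` → engrave (S185, F4614). Machine vertices: (41.5003,6.8888) → (19.7287,239.4082) → (64.9345,130.7859). Open path.

**Shape 3** — `<path>` cubic bezier, stroke `#ff0000` → engrave (S185, F4614). Control points (SVG): P0=(66.9940,68.3363), P1=(48.9798,52.9252), P2=(9.4855,166.8224), P3=(31.9173,155.3928); sampled at t=k/6. Machine vertices: (66.9940,179.6656) → (56.5830,177.7743) → (44.9089,161.4049) → (34.2884,137.6304) → (27.0384,113.5242) → (25.4758,96.1593) → (31.9173,92.6091). Open path.

; Generated by LaserGRBL
G21
G90
G0 X16.4485 Y133.6725
M3 S185
G1 X16.8067 Y160.8811 F4614
G1 X49.9088 Y102.2891
G1 X36.1075 Y187.8573
G1 X67.2957 Y174.8582
G1 X16.4485 Y133.6725
M5
G0 X41.5003 Y6.8888
M3 S185
G1 X19.7287 Y239.4082 F4614
G1 X64.9345 Y130.7859
M5
G0 X66.9940 Y179.6656
M3 S185
G1 X56.5830 Y177.7743 F4614
G1 X44.9089 Y161.4049
G1 X34.2884 Y137.6304
G1 X27.0384 Y113.5242
G1 X25.4758 Y96.1593
G1 X31.9173 Y92.6091
M5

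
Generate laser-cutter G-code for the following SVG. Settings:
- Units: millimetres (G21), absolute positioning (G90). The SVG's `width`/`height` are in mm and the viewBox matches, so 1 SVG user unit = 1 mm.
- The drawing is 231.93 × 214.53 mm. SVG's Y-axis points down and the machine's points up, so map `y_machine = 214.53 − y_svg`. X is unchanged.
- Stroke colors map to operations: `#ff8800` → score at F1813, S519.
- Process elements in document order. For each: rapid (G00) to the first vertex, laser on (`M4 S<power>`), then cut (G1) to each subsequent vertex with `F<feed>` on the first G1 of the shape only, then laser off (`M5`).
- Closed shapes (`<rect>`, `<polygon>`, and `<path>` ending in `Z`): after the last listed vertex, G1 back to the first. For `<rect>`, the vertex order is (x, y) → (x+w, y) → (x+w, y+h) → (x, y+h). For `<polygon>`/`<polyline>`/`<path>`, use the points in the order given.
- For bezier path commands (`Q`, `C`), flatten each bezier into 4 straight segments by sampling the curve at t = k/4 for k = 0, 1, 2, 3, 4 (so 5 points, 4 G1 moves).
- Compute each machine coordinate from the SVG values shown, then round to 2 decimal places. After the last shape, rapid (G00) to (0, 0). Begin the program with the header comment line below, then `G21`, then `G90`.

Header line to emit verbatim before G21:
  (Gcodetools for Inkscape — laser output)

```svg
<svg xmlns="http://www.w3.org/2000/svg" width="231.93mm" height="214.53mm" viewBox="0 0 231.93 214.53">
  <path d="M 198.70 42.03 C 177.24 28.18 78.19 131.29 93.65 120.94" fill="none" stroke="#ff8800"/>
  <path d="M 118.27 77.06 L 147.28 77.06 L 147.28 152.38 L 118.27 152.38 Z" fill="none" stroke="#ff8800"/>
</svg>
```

(Gcodetools for Inkscape — laser output)
G21
G90
G00 X198.70 Y172.50
M4 S519
G1 X171.06 Y164.56 F1813
G1 X132.33 Y134.36
G1 X100.52 Y103.50
G1 X93.65 Y93.59
M5
G00 X118.27 Y137.47
M4 S519
G1 X147.28 Y137.47 F1813
G1 X147.28 Y62.15
G1 X118.27 Y62.15
G1 X118.27 Y137.47
M5
G00 X0.00 Y0.00

1 u = 1 mm; y_m = 214.53 − y.

[1] `<path>` cubic bezier, #ff8800→score S519 F1813: (198.70,172.50) → (171.06,164.56) → (132.33,134.36) → (100.52,103.50) → (93.65,93.59)

[2] `<path>` rectangle, #ff8800→score S519 F1813: (118.27,137.47) → (147.28,137.47) → (147.28,62.15) → (118.27,62.15) → (118.27,137.47) (closed)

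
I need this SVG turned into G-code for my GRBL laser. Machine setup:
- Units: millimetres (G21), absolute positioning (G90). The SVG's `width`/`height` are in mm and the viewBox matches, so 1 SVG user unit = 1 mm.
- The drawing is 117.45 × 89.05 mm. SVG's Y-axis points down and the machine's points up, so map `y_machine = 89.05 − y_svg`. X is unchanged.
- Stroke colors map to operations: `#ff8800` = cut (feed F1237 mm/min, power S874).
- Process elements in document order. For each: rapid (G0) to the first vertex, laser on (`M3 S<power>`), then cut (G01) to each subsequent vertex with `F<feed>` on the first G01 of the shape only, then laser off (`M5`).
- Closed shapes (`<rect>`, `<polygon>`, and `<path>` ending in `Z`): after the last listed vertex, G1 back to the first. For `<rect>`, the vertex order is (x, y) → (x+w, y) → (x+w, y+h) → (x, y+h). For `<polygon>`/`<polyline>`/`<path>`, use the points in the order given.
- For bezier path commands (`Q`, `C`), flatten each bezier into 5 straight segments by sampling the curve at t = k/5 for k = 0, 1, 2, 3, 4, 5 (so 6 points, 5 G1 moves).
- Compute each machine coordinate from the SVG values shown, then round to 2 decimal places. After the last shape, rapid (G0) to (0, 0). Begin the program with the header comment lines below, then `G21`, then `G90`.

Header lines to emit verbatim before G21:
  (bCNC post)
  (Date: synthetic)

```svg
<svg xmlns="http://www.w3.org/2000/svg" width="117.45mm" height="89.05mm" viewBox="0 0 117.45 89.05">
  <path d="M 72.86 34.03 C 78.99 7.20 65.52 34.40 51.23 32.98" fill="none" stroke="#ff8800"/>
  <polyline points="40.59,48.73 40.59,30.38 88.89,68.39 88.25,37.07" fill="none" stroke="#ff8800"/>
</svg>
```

(bCNC post)
(Date: synthetic)
G21
G90
G0 X72.86 Y55.02
M3 S874
G01 X74.34 Y65.30 F1237
G01 X72.01 Y66.57
G01 X66.78 Y62.81
G01 X59.56 Y57.99
G01 X51.23 Y56.07
M5
G0 X40.59 Y40.32
M3 S874
G01 X40.59 Y58.67 F1237
G01 X88.89 Y20.66
G01 X88.25 Y51.98
M5
G0 X0.00 Y0.00

1 u = 1 mm; y_m = 89.05 − y.

[1] `<path>` cubic bezier, #ff8800→cut S874 F1237: (72.86,55.02) → (74.34,65.30) → (72.01,66.57) → (66.78,62.81) → (59.56,57.99) → (51.23,56.07)

[2] `<polyline>` open polyline, #ff8800→cut S874 F1237: (40.59,40.32) → (40.59,58.67) → (88.89,20.66) → (88.25,51.98)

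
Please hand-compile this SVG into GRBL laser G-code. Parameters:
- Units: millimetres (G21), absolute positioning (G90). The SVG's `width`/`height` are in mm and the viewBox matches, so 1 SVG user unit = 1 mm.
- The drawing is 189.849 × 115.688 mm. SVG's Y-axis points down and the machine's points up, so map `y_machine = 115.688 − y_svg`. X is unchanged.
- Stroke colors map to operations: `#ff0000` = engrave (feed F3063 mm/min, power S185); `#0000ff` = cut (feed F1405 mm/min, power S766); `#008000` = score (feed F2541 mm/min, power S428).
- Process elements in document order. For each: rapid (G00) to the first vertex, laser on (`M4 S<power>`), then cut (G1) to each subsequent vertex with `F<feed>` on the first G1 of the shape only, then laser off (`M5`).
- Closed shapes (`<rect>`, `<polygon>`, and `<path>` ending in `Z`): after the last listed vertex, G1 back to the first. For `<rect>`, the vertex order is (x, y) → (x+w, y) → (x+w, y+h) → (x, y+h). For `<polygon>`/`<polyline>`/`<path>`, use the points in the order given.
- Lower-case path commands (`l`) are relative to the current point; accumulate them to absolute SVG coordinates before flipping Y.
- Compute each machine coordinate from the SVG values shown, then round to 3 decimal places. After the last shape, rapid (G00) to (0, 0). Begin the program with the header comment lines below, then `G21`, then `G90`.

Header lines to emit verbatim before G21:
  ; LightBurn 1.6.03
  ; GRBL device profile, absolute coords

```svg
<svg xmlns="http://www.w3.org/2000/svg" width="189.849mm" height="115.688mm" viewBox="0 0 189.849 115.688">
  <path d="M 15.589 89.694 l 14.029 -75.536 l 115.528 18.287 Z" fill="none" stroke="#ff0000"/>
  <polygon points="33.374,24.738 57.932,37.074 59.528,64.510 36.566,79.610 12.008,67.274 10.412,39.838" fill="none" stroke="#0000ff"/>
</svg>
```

1 u = 1 mm; y_m = 115.688 − y.

[1] `<path>` closed polygon, #ff0000→engrave S185 F3063: (15.589,25.994) → (29.618,101.530) → (145.146,83.243) → (15.589,25.994) (closed)

[2] `<polygon>` regular polygon, #0000ff→cut S766 F1405: (33.374,90.950) → (57.932,78.614) → (59.528,51.178) → (36.566,36.078) → (12.008,48.414) → (10.412,75.850) → (33.374,90.950) (closed)

; LightBurn 1.6.03
; GRBL device profile, absolute coords
G21
G90
G00 X15.589 Y25.994
M4 S185
G1 X29.618 Y101.530 F3063
G1 X145.146 Y83.243
G1 X15.589 Y25.994
M5
G00 X33.374 Y90.950
M4 S766
G1 X57.932 Y78.614 F1405
G1 X59.528 Y51.178
G1 X36.566 Y36.078
G1 X12.008 Y48.414
G1 X10.412 Y75.850
G1 X33.374 Y90.950
M5
G00 X0.000 Y0.000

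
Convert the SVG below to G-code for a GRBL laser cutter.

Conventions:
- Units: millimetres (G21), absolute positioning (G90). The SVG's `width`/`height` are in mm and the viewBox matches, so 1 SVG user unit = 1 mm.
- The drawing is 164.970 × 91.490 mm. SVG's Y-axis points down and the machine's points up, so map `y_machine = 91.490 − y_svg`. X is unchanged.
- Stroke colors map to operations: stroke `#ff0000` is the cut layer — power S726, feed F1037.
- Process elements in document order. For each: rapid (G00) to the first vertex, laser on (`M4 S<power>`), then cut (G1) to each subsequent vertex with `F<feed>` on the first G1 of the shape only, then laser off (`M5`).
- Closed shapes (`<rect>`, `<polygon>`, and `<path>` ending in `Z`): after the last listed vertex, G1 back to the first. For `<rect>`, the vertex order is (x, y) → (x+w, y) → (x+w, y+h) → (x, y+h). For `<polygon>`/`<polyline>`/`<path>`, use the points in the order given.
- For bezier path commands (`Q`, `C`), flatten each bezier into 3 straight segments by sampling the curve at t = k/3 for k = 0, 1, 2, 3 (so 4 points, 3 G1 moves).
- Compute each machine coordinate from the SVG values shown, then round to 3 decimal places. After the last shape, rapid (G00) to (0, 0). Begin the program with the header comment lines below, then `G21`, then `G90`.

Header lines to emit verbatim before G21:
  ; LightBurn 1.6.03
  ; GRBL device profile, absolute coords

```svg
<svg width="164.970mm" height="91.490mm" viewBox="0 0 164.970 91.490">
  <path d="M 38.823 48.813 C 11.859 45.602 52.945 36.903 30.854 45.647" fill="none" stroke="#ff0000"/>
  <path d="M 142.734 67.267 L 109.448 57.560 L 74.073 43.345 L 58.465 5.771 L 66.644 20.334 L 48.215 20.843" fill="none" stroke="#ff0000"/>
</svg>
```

; LightBurn 1.6.03
; GRBL device profile, absolute coords
G21
G90
G00 X38.823 Y42.677
M4 S726
G1 X29.682 Y46.868 F1037
G1 X36.746 Y49.622
G1 X30.854 Y45.843
M5
G00 X142.734 Y24.223
M4 S726
G1 X109.448 Y33.930 F1037
G1 X74.073 Y48.145
G1 X58.465 Y85.719
G1 X66.644 Y71.156
G1 X48.215 Y70.647
M5
G00 X0.000 Y0.000

1 u = 1 mm; y_m = 91.490 − y.

[1] `<path>` cubic bezier, #ff0000→cut S726 F1037: (38.823,42.677) → (29.682,46.868) → (36.746,49.622) → (30.854,45.843)

[2] `<path>` open polyline, #ff0000→cut S726 F1037: (142.734,24.223) → (109.448,33.930) → (74.073,48.145) → (58.465,85.719) → (66.644,71.156) → (48.215,70.647)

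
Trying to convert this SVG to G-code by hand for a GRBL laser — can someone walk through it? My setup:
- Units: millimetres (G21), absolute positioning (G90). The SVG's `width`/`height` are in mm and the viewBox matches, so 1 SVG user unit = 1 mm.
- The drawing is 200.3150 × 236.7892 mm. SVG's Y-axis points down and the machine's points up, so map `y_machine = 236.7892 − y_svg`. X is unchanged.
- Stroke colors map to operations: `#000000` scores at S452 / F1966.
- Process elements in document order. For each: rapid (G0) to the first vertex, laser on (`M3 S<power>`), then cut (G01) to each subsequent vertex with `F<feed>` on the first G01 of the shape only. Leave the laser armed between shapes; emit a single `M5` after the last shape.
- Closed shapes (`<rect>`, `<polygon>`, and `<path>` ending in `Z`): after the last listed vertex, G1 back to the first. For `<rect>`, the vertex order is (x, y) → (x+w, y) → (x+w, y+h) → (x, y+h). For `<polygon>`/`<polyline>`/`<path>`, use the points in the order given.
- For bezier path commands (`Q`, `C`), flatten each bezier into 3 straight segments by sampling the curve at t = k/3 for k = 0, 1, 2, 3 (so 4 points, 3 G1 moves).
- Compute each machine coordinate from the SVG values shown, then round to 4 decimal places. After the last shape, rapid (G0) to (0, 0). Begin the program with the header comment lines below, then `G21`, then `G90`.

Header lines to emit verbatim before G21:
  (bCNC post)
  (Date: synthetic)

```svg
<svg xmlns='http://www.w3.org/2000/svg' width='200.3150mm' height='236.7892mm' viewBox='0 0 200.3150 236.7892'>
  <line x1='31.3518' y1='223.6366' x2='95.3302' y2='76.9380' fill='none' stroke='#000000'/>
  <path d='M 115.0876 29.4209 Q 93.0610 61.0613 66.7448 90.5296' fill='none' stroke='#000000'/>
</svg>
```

viewBox `0 0 200.3150 236.7892` with mm width/height → 1 unit = 1 mm. Flip: y_m = 236.7892 − y_svg.

**Shape 1** — `<line>` line segment, stroke `#000000` → score (S452, F1966). Machine vertices: (31.3518,13.1526) → (95.3302,159.8512). Open path.

**Shape 2** — `<path>` quadratic bezier, stroke `#000000` → score (S452, F1966). Control points (SVG): P0=(115.0876,29.4209), P1=(93.0610,61.0613), P2=(66.7448,90.5296); sampled at t=k/3. Machine vertices: (115.0876,207.3683) → (99.9266,186.5160) → (83.8123,166.1465) → (66.7448,146.2596). Open path.

(bCNC post)
(Date: synthetic)
G21
G90
G0 X31.3518 Y13.1526
M3 S452
G01 X95.3302 Y159.8512 F1966
G0 X115.0876 Y207.3683
M3 S452
G01 X99.9266 Y186.5160 F1966
G01 X83.8123 Y166.1465
G01 X66.7448 Y146.2596
M5
G0 X0.0000 Y0.0000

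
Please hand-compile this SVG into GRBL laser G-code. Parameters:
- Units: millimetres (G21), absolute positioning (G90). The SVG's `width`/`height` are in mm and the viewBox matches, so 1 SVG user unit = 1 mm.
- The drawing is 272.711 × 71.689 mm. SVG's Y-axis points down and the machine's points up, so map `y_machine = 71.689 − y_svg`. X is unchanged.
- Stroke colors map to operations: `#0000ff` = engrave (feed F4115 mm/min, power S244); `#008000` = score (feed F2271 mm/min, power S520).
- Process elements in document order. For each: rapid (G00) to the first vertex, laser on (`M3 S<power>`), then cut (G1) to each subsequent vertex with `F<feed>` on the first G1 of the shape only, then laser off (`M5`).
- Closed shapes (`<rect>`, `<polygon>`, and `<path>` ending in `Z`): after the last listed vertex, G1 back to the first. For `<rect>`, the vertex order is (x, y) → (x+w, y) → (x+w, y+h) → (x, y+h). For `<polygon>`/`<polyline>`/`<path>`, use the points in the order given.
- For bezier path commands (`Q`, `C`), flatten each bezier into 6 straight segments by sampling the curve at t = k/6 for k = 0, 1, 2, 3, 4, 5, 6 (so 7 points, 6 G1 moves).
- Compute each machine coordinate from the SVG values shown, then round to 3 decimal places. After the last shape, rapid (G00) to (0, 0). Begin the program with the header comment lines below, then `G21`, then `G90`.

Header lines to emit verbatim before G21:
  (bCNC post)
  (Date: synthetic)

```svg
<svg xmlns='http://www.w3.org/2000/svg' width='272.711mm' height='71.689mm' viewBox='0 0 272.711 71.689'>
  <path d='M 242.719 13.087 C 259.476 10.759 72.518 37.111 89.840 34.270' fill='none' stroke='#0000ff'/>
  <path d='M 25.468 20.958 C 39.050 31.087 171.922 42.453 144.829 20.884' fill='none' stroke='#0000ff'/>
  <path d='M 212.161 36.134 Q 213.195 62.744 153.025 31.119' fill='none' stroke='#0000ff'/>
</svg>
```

(bCNC post)
(Date: synthetic)
G21
G90
G00 X242.719 Y58.602
M3 S244
G1 X236.010 Y57.644 F4115
G1 X206.682 Y53.513
G1 X166.068 Y47.818
G1 X125.500 Y42.166
G1 X96.313 Y38.163
G1 X89.840 Y37.419
M5
G00 X25.468 Y50.731
M3 S244
G1 X40.907 Y45.722 F4115
G1 X68.471 Y41.455
G1 X100.402 Y38.881
G1 X128.943 Y38.949
G1 X146.338 Y42.607
G1 X144.829 Y50.805
M5
G00 X212.161 Y35.555
M3 S244
G1 X210.806 Y28.303 F4115
G1 X206.050 Y24.286
G1 X197.894 Y23.504
G1 X186.338 Y25.957
G1 X171.382 Y31.646
G1 X153.025 Y40.570
M5
G00 X0.000 Y0.000

viewBox `0 0 272.711 71.689` with mm width/height → 1 unit = 1 mm. Flip: y_m = 71.689 − y_svg.

**Shape 1** — `<path>` cubic bezier, stroke `#0000ff` → engrave (S244, F4115). Control points (SVG): P0=(242.719,13.087), P1=(259.476,10.759), P2=(72.518,37.111), P3=(89.840,34.270); sampled at t=k/6. Machine vertices: (242.719,58.602) → (236.010,57.644) → (206.682,53.513) → (166.068,47.818) → (125.500,42.166) → (96.313,38.163) → (89.840,37.419). Open path.

**Shape 2** — `<path>` cubic bezier, stroke `#0000ff` → engrave (S244, F4115). Control points (SVG): P0=(25.468,20.958), P1=(39.050,31.087), P2=(171.922,42.453), P3=(144.829,20.884); sampled at t=k/6. Machine vertices: (25.468,50.731) → (40.907,45.722) → (68.471,41.455) → (100.402,38.881) → (128.943,38.949) → (146.338,42.607) → (144.829,50.805). Open path.

**Shape 3** — `<path>` quadratic bezier, stroke `#0000ff` → engrave (S244, F4115). Control points (SVG): P0=(212.161,36.134), P1=(213.195,62.744), P2=(153.025,31.119); sampled at t=k/6. Machine vertices: (212.161,35.555) → (210.806,28.303) → (206.050,24.286) → (197.894,23.504) → (186.338,25.957) → (171.382,31.646) → (153.025,40.570). Open path.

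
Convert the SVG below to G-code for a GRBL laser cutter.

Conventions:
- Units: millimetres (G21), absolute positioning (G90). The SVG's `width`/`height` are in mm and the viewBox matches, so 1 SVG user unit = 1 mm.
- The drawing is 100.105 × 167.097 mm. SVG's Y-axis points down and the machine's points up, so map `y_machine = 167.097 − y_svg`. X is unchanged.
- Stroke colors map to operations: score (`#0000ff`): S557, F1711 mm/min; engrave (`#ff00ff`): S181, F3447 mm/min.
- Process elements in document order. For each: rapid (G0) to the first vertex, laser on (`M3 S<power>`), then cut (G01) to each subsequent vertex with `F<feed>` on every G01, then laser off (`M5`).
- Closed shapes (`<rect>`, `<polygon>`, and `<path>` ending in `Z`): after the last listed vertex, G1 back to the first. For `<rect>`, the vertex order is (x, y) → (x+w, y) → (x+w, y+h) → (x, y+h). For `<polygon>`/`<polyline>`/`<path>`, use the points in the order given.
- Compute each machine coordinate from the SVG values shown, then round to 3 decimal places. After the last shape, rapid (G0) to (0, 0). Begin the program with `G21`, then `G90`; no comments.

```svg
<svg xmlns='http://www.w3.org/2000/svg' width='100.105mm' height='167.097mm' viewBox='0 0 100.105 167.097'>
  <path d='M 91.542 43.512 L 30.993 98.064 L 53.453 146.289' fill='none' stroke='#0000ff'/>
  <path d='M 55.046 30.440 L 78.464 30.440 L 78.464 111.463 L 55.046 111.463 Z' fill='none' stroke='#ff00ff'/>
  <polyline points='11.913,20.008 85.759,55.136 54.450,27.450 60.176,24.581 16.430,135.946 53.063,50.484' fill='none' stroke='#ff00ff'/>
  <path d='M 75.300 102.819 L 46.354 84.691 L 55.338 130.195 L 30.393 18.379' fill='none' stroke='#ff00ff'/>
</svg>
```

viewBox `0 0 100.105 167.097` with mm width/height → 1 unit = 1 mm. Flip: y_m = 167.097 − y_svg.

**Shape 1** — `<path>` open polyline, stroke `#0000ff` → score (S557, F1711). Machine vertices: (91.542,123.585) → (30.993,69.033) → (53.453,20.808). Open path.

**Shape 2** — `<path>` rectangle, stroke `#ff00ff` → engrave (S181, F3447). Machine vertices: (55.046,136.657) → (78.464,136.657) → (78.464,55.634) → (55.046,55.634) → (55.046,136.657). Closed: final G1 returns to the first vertex.

**Shape 3** — `<polyline>` open polyline, stroke `#ff00ff` → engrave (S181, F3447). Machine vertices: (11.913,147.089) → (85.759,111.961) → (54.450,139.647) → (60.176,142.516) → (16.430,31.151) → (53.063,116.613). Open path.

**Shape 4** — `<path>` open polyline, stroke `#ff00ff` → engrave (S181, F3447). Machine vertices: (75.300,64.278) → (46.354,82.406) → (55.338,36.902) → (30.393,148.718). Open path.

G21
G90
G0 X91.542 Y123.585
M3 S557
G01 X30.993 Y69.033 F1711
G01 X53.453 Y20.808 F1711
M5
G0 X55.046 Y136.657
M3 S181
G01 X78.464 Y136.657 F3447
G01 X78.464 Y55.634 F3447
G01 X55.046 Y55.634 F3447
G01 X55.046 Y136.657 F3447
M5
G0 X11.913 Y147.089
M3 S181
G01 X85.759 Y111.961 F3447
G01 X54.450 Y139.647 F3447
G01 X60.176 Y142.516 F3447
G01 X16.430 Y31.151 F3447
G01 X53.063 Y116.613 F3447
M5
G0 X75.300 Y64.278
M3 S181
G01 X46.354 Y82.406 F3447
G01 X55.338 Y36.902 F3447
G01 X30.393 Y148.718 F3447
M5
G0 X0.000 Y0.000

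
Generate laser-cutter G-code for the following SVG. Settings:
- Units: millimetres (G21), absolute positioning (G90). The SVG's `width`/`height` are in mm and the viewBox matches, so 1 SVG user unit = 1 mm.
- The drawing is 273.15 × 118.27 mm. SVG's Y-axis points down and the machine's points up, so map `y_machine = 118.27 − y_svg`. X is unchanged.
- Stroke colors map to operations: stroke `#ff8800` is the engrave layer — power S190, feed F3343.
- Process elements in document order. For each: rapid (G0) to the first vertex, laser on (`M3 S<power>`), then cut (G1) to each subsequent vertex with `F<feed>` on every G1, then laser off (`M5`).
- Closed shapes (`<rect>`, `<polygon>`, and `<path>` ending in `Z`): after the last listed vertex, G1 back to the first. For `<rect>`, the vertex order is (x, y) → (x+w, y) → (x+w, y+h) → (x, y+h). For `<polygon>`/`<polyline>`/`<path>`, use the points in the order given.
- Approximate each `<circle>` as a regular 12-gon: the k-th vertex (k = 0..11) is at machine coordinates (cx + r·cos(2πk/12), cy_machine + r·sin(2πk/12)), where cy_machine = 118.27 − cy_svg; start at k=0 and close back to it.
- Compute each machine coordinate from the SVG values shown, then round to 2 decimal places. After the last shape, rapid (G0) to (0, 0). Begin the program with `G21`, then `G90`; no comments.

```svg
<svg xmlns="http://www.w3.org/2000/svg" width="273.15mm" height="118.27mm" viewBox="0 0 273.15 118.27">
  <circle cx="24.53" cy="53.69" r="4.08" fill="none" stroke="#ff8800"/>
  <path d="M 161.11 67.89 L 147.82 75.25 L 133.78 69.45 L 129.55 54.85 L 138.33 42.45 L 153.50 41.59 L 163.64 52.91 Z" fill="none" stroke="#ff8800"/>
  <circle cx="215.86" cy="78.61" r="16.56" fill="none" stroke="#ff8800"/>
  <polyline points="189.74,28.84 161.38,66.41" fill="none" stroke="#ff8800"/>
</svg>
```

G21
G90
G0 X28.61 Y64.58
M3 S190
G1 X28.06 Y66.62 F3343
G1 X26.57 Y68.11 F3343
G1 X24.53 Y68.66 F3343
G1 X22.49 Y68.11 F3343
G1 X21.00 Y66.62 F3343
G1 X20.45 Y64.58 F3343
G1 X21.00 Y62.54 F3343
G1 X22.49 Y61.05 F3343
G1 X24.53 Y60.50 F3343
G1 X26.57 Y61.05 F3343
G1 X28.06 Y62.54 F3343
G1 X28.61 Y64.58 F3343
M5
G0 X161.11 Y50.38
M3 S190
G1 X147.82 Y43.02 F3343
G1 X133.78 Y48.82 F3343
G1 X129.55 Y63.42 F3343
G1 X138.33 Y75.82 F3343
G1 X153.50 Y76.68 F3343
G1 X163.64 Y65.36 F3343
G1 X161.11 Y50.38 F3343
M5
G0 X232.42 Y39.66
M3 S190
G1 X230.20 Y47.94 F3343
G1 X224.14 Y54.00 F3343
G1 X215.86 Y56.22 F3343
G1 X207.58 Y54.00 F3343
G1 X201.52 Y47.94 F3343
G1 X199.30 Y39.66 F3343
G1 X201.52 Y31.38 F3343
G1 X207.58 Y25.32 F3343
G1 X215.86 Y23.10 F3343
G1 X224.14 Y25.32 F3343
G1 X230.20 Y31.38 F3343
G1 X232.42 Y39.66 F3343
M5
G0 X189.74 Y89.43
M3 S190
G1 X161.38 Y51.86 F3343
M5
G0 X0.00 Y0.00

viewBox `0 0 273.15 118.27` with mm width/height → 1 unit = 1 mm. Flip: y_m = 118.27 − y_svg.

**Shape 1** — `<circle>` circle, stroke `#ff8800` → engrave (S190, F3343). Machine vertices: (28.61,64.58) → (28.06,66.62) → (26.57,68.11) → (24.53,68.66) → (22.49,68.11) → (21.00,66.62) → (20.45,64.58) → (21.00,62.54) → (22.49,61.05) → (24.53,60.50) → (26.57,61.05) → (28.06,62.54) → (28.61,64.58). Closed: final G1 returns to the first vertex.

**Shape 2** — `<path>` regular polygon, stroke `#ff8800` → engrave (S190, F3343). Machine vertices: (161.11,50.38) → (147.82,43.02) → (133.78,48.82) → (129.55,63.42) → (138.33,75.82) → (153.50,76.68) → (163.64,65.36) → (161.11,50.38). Closed: final G1 returns to the first vertex.

**Shape 3** — `<circle>` circle, stroke `#ff8800` → engrave (S190, F3343). Machine vertices: (232.42,39.66) → (230.20,47.94) → (224.14,54.00) → (215.86,56.22) → (207.58,54.00) → (201.52,47.94) → (199.30,39.66) → (201.52,31.38) → (207.58,25.32) → (215.86,23.10) → (224.14,25.32) → (230.20,31.38) → (232.42,39.66). Closed: final G1 returns to the first vertex.

**Shape 4** — `<polyline>` line segment, stroke `#ff8800` → engrave (S190, F3343). Machine vertices: (189.74,89.43) → (161.38,51.86). Open path.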